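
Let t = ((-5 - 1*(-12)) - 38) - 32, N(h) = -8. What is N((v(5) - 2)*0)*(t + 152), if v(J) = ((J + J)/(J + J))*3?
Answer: -712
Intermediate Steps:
v(J) = 3 (v(J) = ((2*J)/((2*J)))*3 = ((2*J)*(1/(2*J)))*3 = 1*3 = 3)
t = -63 (t = ((-5 + 12) - 38) - 32 = (7 - 38) - 32 = -31 - 32 = -63)
N((v(5) - 2)*0)*(t + 152) = -8*(-63 + 152) = -8*89 = -712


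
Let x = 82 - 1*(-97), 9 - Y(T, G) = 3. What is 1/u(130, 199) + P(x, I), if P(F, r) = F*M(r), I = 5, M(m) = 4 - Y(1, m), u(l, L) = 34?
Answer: -12171/34 ≈ -357.97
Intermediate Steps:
Y(T, G) = 6 (Y(T, G) = 9 - 1*3 = 9 - 3 = 6)
M(m) = -2 (M(m) = 4 - 1*6 = 4 - 6 = -2)
x = 179 (x = 82 + 97 = 179)
P(F, r) = -2*F (P(F, r) = F*(-2) = -2*F)
1/u(130, 199) + P(x, I) = 1/34 - 2*179 = 1/34 - 358 = -12171/34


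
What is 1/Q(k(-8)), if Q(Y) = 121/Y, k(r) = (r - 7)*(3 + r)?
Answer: 75/121 ≈ 0.61983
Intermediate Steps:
k(r) = (-7 + r)*(3 + r)
1/Q(k(-8)) = 1/(121/(-21 + (-8)**2 - 4*(-8))) = 1/(121/(-21 + 64 + 32)) = 1/(121/75) = 75/121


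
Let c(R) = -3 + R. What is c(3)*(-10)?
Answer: 0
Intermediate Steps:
c(3)*(-10) = (-3 + 3)*(-10) = 0*(-10) = 0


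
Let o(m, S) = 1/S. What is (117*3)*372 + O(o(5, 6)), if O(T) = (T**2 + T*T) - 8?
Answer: 2350153/18 ≈ 1.3056e+5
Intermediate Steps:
O(T) = -8 + 2*T**2 (O(T) = (T**2 + T**2) - 8 = 2*T**2 - 8 = -8 + 2*T**2)
(117*3)*372 + O(o(5, 6)) = (117*3)*372 + (-8 + 2*(1/6)**2) = 351*372 + (-8 + 2*(1/6)**2) = 130572 + (-8 + 2*(1/36)) = 130572 + (-8 + 1/18) = 130572 - 143/18 = 2350153/18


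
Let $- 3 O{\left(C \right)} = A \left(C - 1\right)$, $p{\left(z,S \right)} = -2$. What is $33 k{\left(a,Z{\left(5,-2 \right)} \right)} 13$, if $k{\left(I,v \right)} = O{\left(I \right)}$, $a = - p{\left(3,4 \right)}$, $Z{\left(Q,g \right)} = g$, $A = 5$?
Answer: $-715$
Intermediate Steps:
$a = 2$ ($a = \left(-1\right) \left(-2\right) = 2$)
$O{\left(C \right)} = \frac{5}{3} - \frac{5 C}{3}$ ($O{\left(C \right)} = - \frac{5 \left(C - 1\right)}{3} = - \frac{5 \left(-1 + C\right)}{3} = - \frac{-5 + 5 C}{3} = \frac{5}{3} - \frac{5 C}{3}$)
$k{\left(I,v \right)} = \frac{5}{3} - \frac{5 I}{3}$
$33 k{\left(a,Z{\left(5,-2 \right)} \right)} 13 = 33 \left(\frac{5}{3} - \frac{10}{3}\right) 13 = 33 \left(- \frac{5}{3}\right) 13 = \left(-55\right) 13 = -715$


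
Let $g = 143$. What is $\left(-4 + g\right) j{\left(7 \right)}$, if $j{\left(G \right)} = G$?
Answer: $973$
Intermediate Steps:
$\left(-4 + g\right) j{\left(7 \right)} = \left(-4 + 143\right) 7 = 139 \cdot 7 = 973$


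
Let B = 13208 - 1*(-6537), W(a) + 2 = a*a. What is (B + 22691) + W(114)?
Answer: 55430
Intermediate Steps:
W(a) = -2 + a² (W(a) = -2 + a*a = -2 + a²)
B = 19745 (B = 13208 + 6537 = 19745)
(B + 22691) + W(114) = (19745 + 22691) + (-2 + 114²) = 42436 + (-2 + 12996) = 42436 + 12994 = 55430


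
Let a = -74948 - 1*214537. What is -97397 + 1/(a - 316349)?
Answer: -59006414099/605834 ≈ -97397.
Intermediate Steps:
a = -289485 (a = -74948 - 214537 = -289485)
-97397 + 1/(a - 316349) = -97397 + 1/(-289485 - 316349) = -97397 + 1/(-605834) = -97397 - 1/605834 = -59006414099/605834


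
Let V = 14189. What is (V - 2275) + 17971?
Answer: 29885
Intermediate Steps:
(V - 2275) + 17971 = (14189 - 2275) + 17971 = 11914 + 17971 = 29885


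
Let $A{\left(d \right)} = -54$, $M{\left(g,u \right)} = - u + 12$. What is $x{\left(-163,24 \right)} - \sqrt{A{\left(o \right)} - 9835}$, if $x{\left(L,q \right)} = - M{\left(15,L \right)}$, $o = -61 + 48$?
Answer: $-175 - i \sqrt{9889} \approx -175.0 - 99.443 i$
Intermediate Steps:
$o = -13$
$M{\left(g,u \right)} = 12 - u$
$x{\left(L,q \right)} = -12 + L$ ($x{\left(L,q \right)} = - (12 - L) = -12 + L$)
$x{\left(-163,24 \right)} - \sqrt{A{\left(o \right)} - 9835} = \left(-12 - 163\right) - \sqrt{-54 - 9835} = -175 - \sqrt{-9889} = -175 - i \sqrt{9889}$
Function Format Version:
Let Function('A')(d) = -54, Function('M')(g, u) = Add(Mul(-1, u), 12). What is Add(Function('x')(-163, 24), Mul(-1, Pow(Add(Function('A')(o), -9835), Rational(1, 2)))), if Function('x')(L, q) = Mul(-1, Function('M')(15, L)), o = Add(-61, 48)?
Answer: Add(-175, Mul(-1, I, Pow(9889, Rational(1, 2)))) ≈ Add(-175.00, Mul(-99.443, I))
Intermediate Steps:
o = -13
Function('M')(g, u) = Add(12, Mul(-1, u))
Function('x')(L, q) = Add(-12, L) (Function('x')(L, q) = Mul(-1, Add(12, Mul(-1, L))) = Add(-12, L))
Add(Function('x')(-163, 24), Mul(-1, Pow(Add(Function('A')(o), -9835), Rational(1, 2)))) = Add(Add(-12, -163), Mul(-1, Pow(Add(-54, -9835), Rational(1, 2)))) = Add(-175, Mul(-1, Pow(-9889, Rational(1, 2)))) = Add(-175, Mul(-1, Mul(I, Pow(9889, Rational(1, 2))))) = Add(-175, Mul(-1, I, Pow(9889, Rational(1, 2))))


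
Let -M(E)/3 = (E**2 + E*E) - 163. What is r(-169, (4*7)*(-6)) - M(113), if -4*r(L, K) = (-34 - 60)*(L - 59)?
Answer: 70767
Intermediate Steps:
M(E) = 489 - 6*E**2 (M(E) = -3*((E**2 + E*E) - 163) = -3*((E**2 + E**2) - 163) = -3*(2*E**2 - 163) = -3*(-163 + 2*E**2) = 489 - 6*E**2)
r(L, K) = -2773/2 + 47*L/2 (r(L, K) = -(-34 - 60)*(L - 59)/4 = -(-47)*(-59 + L)/2 = -(5546 - 94*L)/4 = -2773/2 + 47*L/2)
r(-169, (4*7)*(-6)) - M(113) = (-2773/2 + (47/2)*(-169)) - (489 - 6*113**2) = (-2773/2 - 7943/2) - (489 - 6*12769) = -5358 - (489 - 76614) = -5358 - 1*(-76125) = -5358 + 76125 = 70767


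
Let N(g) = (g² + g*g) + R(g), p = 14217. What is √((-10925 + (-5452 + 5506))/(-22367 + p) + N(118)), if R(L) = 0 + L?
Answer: √74306409346/1630 ≈ 167.23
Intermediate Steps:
R(L) = L
N(g) = g + 2*g² (N(g) = (g² + g*g) + g = (g² + g²) + g = 2*g² + g = g + 2*g²)
√((-10925 + (-5452 + 5506))/(-22367 + p) + N(118)) = √((-10925 + (-5452 + 5506))/(-22367 + 14217) + 118*(1 + 2*118)) = √((-10925 + 54)/(-8150) + 118*(1 + 236)) = √(-10871*(-1/8150) + 118*237) = √(10871/8150 + 27966) = √(227933771/8150) = √74306409346/1630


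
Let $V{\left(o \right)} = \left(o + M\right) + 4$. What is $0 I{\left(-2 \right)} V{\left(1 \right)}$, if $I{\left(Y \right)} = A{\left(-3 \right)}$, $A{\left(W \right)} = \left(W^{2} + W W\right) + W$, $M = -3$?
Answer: $0$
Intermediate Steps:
$V{\left(o \right)} = 1 + o$ ($V{\left(o \right)} = \left(o - 3\right) + 4 = \left(-3 + o\right) + 4 = 1 + o$)
$A{\left(W \right)} = W + 2 W^{2}$ ($A{\left(W \right)} = \left(W^{2} + W^{2}\right) + W = 2 W^{2} + W = W + 2 W^{2}$)
$I{\left(Y \right)} = 15$ ($I{\left(Y \right)} = - 3 \left(1 + 2 \left(-3\right)\right) = - 3 \left(1 - 6\right) = \left(-3\right) \left(-5\right) = 15$)
$0 I{\left(-2 \right)} V{\left(1 \right)} = 0 \cdot 15 \left(1 + 1\right) = 0 \cdot 2 = 0$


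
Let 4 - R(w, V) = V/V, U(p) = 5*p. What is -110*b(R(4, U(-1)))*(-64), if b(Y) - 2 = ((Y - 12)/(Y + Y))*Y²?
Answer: -80960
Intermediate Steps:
R(w, V) = 3 (R(w, V) = 4 - V/V = 4 - 1*1 = 4 - 1 = 3)
b(Y) = 2 + Y*(-12 + Y)/2 (b(Y) = 2 + ((Y - 12)/(Y + Y))*Y² = 2 + ((-12 + Y)/((2*Y)))*Y² = 2 + ((-12 + Y)*(1/(2*Y)))*Y² = 2 + ((-12 + Y)/(2*Y))*Y² = 2 + Y*(-12 + Y)/2)
-110*b(R(4, U(-1)))*(-64) = -110*(2 + (½)*3² - 6*3)*(-64) = -110*(2 + (½)*9 - 18)*(-64) = -110*(2 + 9/2 - 18)*(-64) = -110*(-23/2)*(-64) = 1265*(-64) = -80960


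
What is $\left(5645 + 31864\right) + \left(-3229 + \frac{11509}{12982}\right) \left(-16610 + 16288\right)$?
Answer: $\frac{6990557328}{6491} \approx 1.077 \cdot 10^{6}$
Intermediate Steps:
$\left(5645 + 31864\right) + \left(-3229 + \frac{11509}{12982}\right) \left(-16610 + 16288\right) = 37509 + \left(-3229 + 11509 \cdot \frac{1}{12982}\right) \left(-322\right) = 37509 + \left(-3229 + \frac{11509}{12982}\right) \left(-322\right) = 37509 - - \frac{6747086409}{6491} = 37509 + \frac{6747086409}{6491} = \frac{6990557328}{6491}$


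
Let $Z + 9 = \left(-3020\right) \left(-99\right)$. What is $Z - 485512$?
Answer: $-186541$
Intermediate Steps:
$Z = 298971$ ($Z = -9 - -298980 = -9 + 298980 = 298971$)
$Z - 485512 = 298971 - 485512 = -186541$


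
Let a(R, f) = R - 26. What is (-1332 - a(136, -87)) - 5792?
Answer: -7234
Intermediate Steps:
a(R, f) = -26 + R
(-1332 - a(136, -87)) - 5792 = (-1332 - (-26 + 136)) - 5792 = (-1332 - 1*110) - 5792 = (-1332 - 110) - 5792 = -1442 - 5792 = -7234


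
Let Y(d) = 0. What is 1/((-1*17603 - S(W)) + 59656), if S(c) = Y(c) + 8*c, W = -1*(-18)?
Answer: 1/41909 ≈ 2.3861e-5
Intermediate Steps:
W = 18
S(c) = 8*c (S(c) = 0 + 8*c = 8*c)
1/((-1*17603 - S(W)) + 59656) = 1/((-1*17603 - 8*18) + 59656) = 1/((-17603 - 1*144) + 59656) = 1/((-17603 - 144) + 59656) = 1/(-17747 + 59656) = 1/41909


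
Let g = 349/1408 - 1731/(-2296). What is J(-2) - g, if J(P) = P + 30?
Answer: 10909869/404096 ≈ 26.998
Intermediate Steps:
J(P) = 30 + P
g = 404819/404096 (g = 349*(1/1408) - 1731*(-1/2296) = 349/1408 + 1731/2296 = 404819/404096 ≈ 1.0018)
J(-2) - g = (30 - 2) - 1*404819/404096 = 28 - 404819/404096 = 10909869/404096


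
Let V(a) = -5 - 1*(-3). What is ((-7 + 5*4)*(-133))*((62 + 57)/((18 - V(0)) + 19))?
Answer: -15827/3 ≈ -5275.7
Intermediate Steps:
V(a) = -2 (V(a) = -5 + 3 = -2)
((-7 + 5*4)*(-133))*((62 + 57)/((18 - V(0)) + 19)) = ((-7 + 5*4)*(-133))*((62 + 57)/((18 - 1*(-2)) + 19)) = ((-7 + 20)*(-133))*(119/((18 + 2) + 19)) = (13*(-133))*(119/(20 + 19)) = -205751/39 = -1729*119/39 = -15827/3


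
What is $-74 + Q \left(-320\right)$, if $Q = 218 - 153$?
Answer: $-20874$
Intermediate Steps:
$Q = 65$ ($Q = 218 - 153 = 65$)
$-74 + Q \left(-320\right) = -74 + 65 \left(-320\right) = -74 - 20800 = -20874$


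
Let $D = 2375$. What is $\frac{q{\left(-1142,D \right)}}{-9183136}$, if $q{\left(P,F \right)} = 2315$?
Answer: $- \frac{2315}{9183136} \approx -0.00025209$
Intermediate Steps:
$\frac{q{\left(-1142,D \right)}}{-9183136} = \frac{2315}{-9183136} = 2315 \left(- \frac{1}{9183136}\right) = - \frac{2315}{9183136}$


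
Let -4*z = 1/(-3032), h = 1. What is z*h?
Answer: 1/12128 ≈ 8.2454e-5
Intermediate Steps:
z = 1/12128 (z = -1/4/(-3032) = -1/4*(-1/3032) = 1/12128 ≈ 8.2454e-5)
z*h = (1/12128)*1 = 1/12128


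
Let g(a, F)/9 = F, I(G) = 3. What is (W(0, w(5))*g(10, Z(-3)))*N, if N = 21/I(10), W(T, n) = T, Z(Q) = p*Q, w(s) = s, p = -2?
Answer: 0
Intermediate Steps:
Z(Q) = -2*Q
g(a, F) = 9*F
N = 7 (N = 21/3 = 21*(⅓) = 7)
(W(0, w(5))*g(10, Z(-3)))*N = (0*(9*(-2*(-3))))*7 = (0*(9*6))*7 = (0*54)*7 = 0*7 = 0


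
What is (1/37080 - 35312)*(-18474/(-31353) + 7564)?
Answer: -51757732641129799/193761540 ≈ -2.6712e+8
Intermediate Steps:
(1/37080 - 35312)*(-18474/(-31353) + 7564) = (1/37080 - 35312)*(-18474*(-1/31353) + 7564) = -1309368959*(6158/10451 + 7564)/37080 = -1309368959/37080*79057522/10451 = -51757732641129799/193761540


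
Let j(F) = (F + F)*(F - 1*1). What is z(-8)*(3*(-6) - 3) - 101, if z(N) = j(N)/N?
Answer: 277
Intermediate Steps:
j(F) = 2*F*(-1 + F) (j(F) = (2*F)*(F - 1) = (2*F)*(-1 + F) = 2*F*(-1 + F))
z(N) = -2 + 2*N (z(N) = (2*N*(-1 + N))/N = -2 + 2*N)
z(-8)*(3*(-6) - 3) - 101 = (-2 + 2*(-8))*(3*(-6) - 3) - 101 = (-2 - 16)*(-18 - 3) - 101 = -18*(-21) - 101 = 378 - 101 = 277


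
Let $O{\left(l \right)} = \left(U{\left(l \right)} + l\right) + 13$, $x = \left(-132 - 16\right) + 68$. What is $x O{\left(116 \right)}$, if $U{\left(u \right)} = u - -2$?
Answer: $-19760$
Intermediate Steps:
$x = -80$ ($x = -148 + 68 = -80$)
$U{\left(u \right)} = 2 + u$ ($U{\left(u \right)} = u + 2 = 2 + u$)
$O{\left(l \right)} = 15 + 2 l$ ($O{\left(l \right)} = \left(\left(2 + l\right) + l\right) + 13 = \left(2 + 2 l\right) + 13 = 15 + 2 l$)
$x O{\left(116 \right)} = - 80 \left(15 + 2 \cdot 116\right) = - 80 \left(15 + 232\right) = \left(-80\right) 247 = -19760$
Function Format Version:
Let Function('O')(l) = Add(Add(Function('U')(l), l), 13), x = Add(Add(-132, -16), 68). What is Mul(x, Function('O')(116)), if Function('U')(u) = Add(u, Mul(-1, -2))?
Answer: -19760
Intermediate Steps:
x = -80 (x = Add(-148, 68) = -80)
Function('U')(u) = Add(2, u) (Function('U')(u) = Add(u, 2) = Add(2, u))
Function('O')(l) = Add(15, Mul(2, l)) (Function('O')(l) = Add(Add(Add(2, l), l), 13) = Add(Add(2, Mul(2, l)), 13) = Add(15, Mul(2, l)))
Mul(x, Function('O')(116)) = Mul(-80, Add(15, Mul(2, 116))) = Mul(-80, Add(15, 232)) = Mul(-80, 247) = -19760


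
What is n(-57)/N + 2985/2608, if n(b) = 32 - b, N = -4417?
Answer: 12952633/11519536 ≈ 1.1244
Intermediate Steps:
n(-57)/N + 2985/2608 = (32 - 1*(-57))/(-4417) + 2985/2608 = (32 + 57)*(-1/4417) + 2985*(1/2608) = 89*(-1/4417) + 2985/2608 = -89/4417 + 2985/2608 = 12952633/11519536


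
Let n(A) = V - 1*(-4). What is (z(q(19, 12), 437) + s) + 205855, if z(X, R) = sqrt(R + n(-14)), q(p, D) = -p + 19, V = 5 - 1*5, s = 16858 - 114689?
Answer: 108045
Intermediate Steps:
s = -97831
V = 0 (V = 5 - 5 = 0)
q(p, D) = 19 - p
n(A) = 4 (n(A) = 0 - 1*(-4) = 0 + 4 = 4)
z(X, R) = sqrt(4 + R) (z(X, R) = sqrt(R + 4) = sqrt(4 + R))
(z(q(19, 12), 437) + s) + 205855 = (sqrt(4 + 437) - 97831) + 205855 = (sqrt(441) - 97831) + 205855 = (21 - 97831) + 205855 = -97810 + 205855 = 108045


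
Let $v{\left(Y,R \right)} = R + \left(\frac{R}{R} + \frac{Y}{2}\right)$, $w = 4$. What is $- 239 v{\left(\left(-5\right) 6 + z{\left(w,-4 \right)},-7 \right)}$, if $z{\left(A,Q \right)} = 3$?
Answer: $\frac{9321}{2} \approx 4660.5$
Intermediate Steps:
$v{\left(Y,R \right)} = 1 + R + \frac{Y}{2}$ ($v{\left(Y,R \right)} = R + \left(1 + Y \frac{1}{2}\right) = R + \left(1 + \frac{Y}{2}\right) = 1 + R + \frac{Y}{2}$)
$- 239 v{\left(\left(-5\right) 6 + z{\left(w,-4 \right)},-7 \right)} = - 239 \left(1 - 7 + \frac{\left(-5\right) 6 + 3}{2}\right) = - 239 \left(1 - 7 + \frac{-30 + 3}{2}\right) = - 239 \left(1 - 7 + \frac{1}{2} \left(-27\right)\right) = - 239 \left(1 - 7 - \frac{27}{2}\right) = \left(-239\right) \left(- \frac{39}{2}\right) = \frac{9321}{2}$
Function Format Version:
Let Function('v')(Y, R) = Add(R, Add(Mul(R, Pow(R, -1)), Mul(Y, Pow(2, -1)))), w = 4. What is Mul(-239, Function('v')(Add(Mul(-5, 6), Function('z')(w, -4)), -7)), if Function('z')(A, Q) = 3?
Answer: Rational(9321, 2) ≈ 4660.5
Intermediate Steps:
Function('v')(Y, R) = Add(1, R, Mul(Rational(1, 2), Y)) (Function('v')(Y, R) = Add(R, Add(1, Mul(Y, Rational(1, 2)))) = Add(R, Add(1, Mul(Rational(1, 2), Y))) = Add(1, R, Mul(Rational(1, 2), Y)))
Mul(-239, Function('v')(Add(Mul(-5, 6), Function('z')(w, -4)), -7)) = Mul(-239, Add(1, -7, Mul(Rational(1, 2), Add(Mul(-5, 6), 3)))) = Mul(-239, Add(1, -7, Mul(Rational(1, 2), Add(-30, 3)))) = Mul(-239, Add(1, -7, Mul(Rational(1, 2), -27))) = Mul(-239, Add(1, -7, Rational(-27, 2))) = Mul(-239, Rational(-39, 2)) = Rational(9321, 2)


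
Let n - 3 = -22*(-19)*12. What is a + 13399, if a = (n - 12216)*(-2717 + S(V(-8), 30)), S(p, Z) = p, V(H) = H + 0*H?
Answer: 19625224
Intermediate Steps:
V(H) = H (V(H) = H + 0 = H)
n = 5019 (n = 3 - 22*(-19)*12 = 3 + 418*12 = 3 + 5016 = 5019)
a = 19611825 (a = (5019 - 12216)*(-2717 - 8) = -7197*(-2725) = 19611825)
a + 13399 = 19611825 + 13399 = 19625224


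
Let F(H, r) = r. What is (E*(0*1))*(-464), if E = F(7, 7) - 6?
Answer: 0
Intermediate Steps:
E = 1 (E = 7 - 6 = 1)
(E*(0*1))*(-464) = (1*(0*1))*(-464) = (1*0)*(-464) = 0*(-464) = 0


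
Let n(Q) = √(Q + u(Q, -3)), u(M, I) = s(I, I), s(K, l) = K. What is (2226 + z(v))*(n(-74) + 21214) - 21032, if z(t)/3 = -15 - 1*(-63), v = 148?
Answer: 50256148 + 2370*I*√77 ≈ 5.0256e+7 + 20797.0*I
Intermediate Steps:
u(M, I) = I
n(Q) = √(-3 + Q) (n(Q) = √(Q - 3) = √(-3 + Q))
z(t) = 144 (z(t) = 3*(-15 - 1*(-63)) = 3*(-15 + 63) = 3*48 = 144)
(2226 + z(v))*(n(-74) + 21214) - 21032 = (2226 + 144)*(√(-3 - 74) + 21214) - 21032 = 2370*(√(-77) + 21214) - 21032 = 2370*(I*√77 + 21214) - 21032 = 2370*(21214 + I*√77) - 21032 = (50277180 + 2370*I*√77) - 21032 = 50256148 + 2370*I*√77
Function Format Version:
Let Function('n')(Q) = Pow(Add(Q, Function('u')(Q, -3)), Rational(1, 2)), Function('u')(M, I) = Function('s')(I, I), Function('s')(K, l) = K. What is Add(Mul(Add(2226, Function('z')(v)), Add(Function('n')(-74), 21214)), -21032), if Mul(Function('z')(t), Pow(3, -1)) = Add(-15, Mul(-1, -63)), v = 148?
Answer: Add(50256148, Mul(2370, I, Pow(77, Rational(1, 2)))) ≈ Add(5.0256e+7, Mul(20797., I))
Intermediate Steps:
Function('u')(M, I) = I
Function('n')(Q) = Pow(Add(-3, Q), Rational(1, 2)) (Function('n')(Q) = Pow(Add(Q, -3), Rational(1, 2)) = Pow(Add(-3, Q), Rational(1, 2)))
Function('z')(t) = 144 (Function('z')(t) = Mul(3, Add(-15, Mul(-1, -63))) = Mul(3, Add(-15, 63)) = Mul(3, 48) = 144)
Add(Mul(Add(2226, Function('z')(v)), Add(Function('n')(-74), 21214)), -21032) = Add(Mul(Add(2226, 144), Add(Pow(Add(-3, -74), Rational(1, 2)), 21214)), -21032) = Add(Mul(2370, Add(Pow(-77, Rational(1, 2)), 21214)), -21032) = Add(Mul(2370, Add(Mul(I, Pow(77, Rational(1, 2))), 21214)), -21032) = Add(Mul(2370, Add(21214, Mul(I, Pow(77, Rational(1, 2))))), -21032) = Add(Add(50277180, Mul(2370, I, Pow(77, Rational(1, 2)))), -21032) = Add(50256148, Mul(2370, I, Pow(77, Rational(1, 2))))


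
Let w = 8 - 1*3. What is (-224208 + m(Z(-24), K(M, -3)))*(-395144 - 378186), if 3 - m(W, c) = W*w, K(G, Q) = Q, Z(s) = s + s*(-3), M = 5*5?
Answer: 173570051850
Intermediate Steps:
M = 25
Z(s) = -2*s (Z(s) = s - 3*s = -2*s)
w = 5 (w = 8 - 3 = 5)
m(W, c) = 3 - 5*W (m(W, c) = 3 - W*5 = 3 - 5*W)
(-224208 + m(Z(-24), K(M, -3)))*(-395144 - 378186) = (-224208 + (3 - (-10)*(-24)))*(-395144 - 378186) = (-224208 + (3 - 5*48))*(-773330) = (-224208 + (3 - 240))*(-773330) = (-224208 - 237)*(-773330) = -224445*(-773330) = 173570051850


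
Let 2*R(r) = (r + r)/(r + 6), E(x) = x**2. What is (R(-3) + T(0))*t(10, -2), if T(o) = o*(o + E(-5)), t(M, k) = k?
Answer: 2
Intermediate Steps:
T(o) = o*(25 + o) (T(o) = o*(o + (-5)**2) = o*(o + 25) = o*(25 + o))
R(r) = r/(6 + r) (R(r) = ((r + r)/(r + 6))/2 = ((2*r)/(6 + r))/2 = (2*r/(6 + r))/2 = r/(6 + r))
(R(-3) + T(0))*t(10, -2) = (-3/(6 - 3) + 0*(25 + 0))*(-2) = (-3/3 + 0*25)*(-2) = (-3*1/3 + 0)*(-2) = (-1 + 0)*(-2) = -1*(-2) = 2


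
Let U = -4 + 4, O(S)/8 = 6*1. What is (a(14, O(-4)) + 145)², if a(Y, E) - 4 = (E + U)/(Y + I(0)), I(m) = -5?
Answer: 214369/9 ≈ 23819.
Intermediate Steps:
O(S) = 48 (O(S) = 8*(6*1) = 8*6 = 48)
U = 0
a(Y, E) = 4 + E/(-5 + Y) (a(Y, E) = 4 + (E + 0)/(Y - 5) = 4 + E/(-5 + Y))
(a(14, O(-4)) + 145)² = ((-20 + 48 + 4*14)/(-5 + 14) + 145)² = ((-20 + 48 + 56)/9 + 145)² = ((⅑)*84 + 145)² = (28/3 + 145)² = (463/3)² = 214369/9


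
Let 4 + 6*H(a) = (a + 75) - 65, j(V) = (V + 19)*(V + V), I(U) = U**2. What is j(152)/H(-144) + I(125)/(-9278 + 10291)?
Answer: -52300417/23299 ≈ -2244.8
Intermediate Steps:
j(V) = 2*V*(19 + V) (j(V) = (19 + V)*(2*V) = 2*V*(19 + V))
H(a) = 1 + a/6 (H(a) = -2/3 + ((a + 75) - 65)/6 = -2/3 + ((75 + a) - 65)/6 = -2/3 + (10 + a)/6 = -2/3 + (5/3 + a/6) = 1 + a/6)
j(152)/H(-144) + I(125)/(-9278 + 10291) = (2*152*(19 + 152))/(1 + (1/6)*(-144)) + 125**2/(-9278 + 10291) = (2*152*171)/(1 - 24) + 15625/1013 = 51984/(-23) + 15625*(1/1013) = 51984*(-1/23) + 15625/1013 = -51984/23 + 15625/1013 = -52300417/23299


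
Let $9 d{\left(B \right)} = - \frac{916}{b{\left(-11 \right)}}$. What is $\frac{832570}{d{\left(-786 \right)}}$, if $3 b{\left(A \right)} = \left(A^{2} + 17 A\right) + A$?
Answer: $\frac{96161835}{458} \approx 2.0996 \cdot 10^{5}$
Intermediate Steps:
$b{\left(A \right)} = 6 A + \frac{A^{2}}{3}$ ($b{\left(A \right)} = \frac{\left(A^{2} + 17 A\right) + A}{3} = \frac{A^{2} + 18 A}{3} = 6 A + \frac{A^{2}}{3}$)
$d{\left(B \right)} = \frac{916}{231}$ ($d{\left(B \right)} = \frac{\left(-916\right) \frac{1}{\frac{1}{3} \left(-11\right) \left(18 - 11\right)}}{9} = \frac{\left(-916\right) \frac{1}{\frac{1}{3} \left(-11\right) 7}}{9} = \frac{\left(-916\right) \frac{1}{- \frac{77}{3}}}{9} = \frac{\left(-916\right) \left(- \frac{3}{77}\right)}{9} = \frac{1}{9} \cdot \frac{2748}{77} = \frac{916}{231}$)
$\frac{832570}{d{\left(-786 \right)}} = \frac{832570}{\frac{916}{231}} = 832570 \cdot \frac{231}{916} = \frac{96161835}{458}$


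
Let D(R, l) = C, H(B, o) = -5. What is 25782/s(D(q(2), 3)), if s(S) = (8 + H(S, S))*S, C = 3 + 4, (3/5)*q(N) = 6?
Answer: 8594/7 ≈ 1227.7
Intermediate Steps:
q(N) = 10 (q(N) = (5/3)*6 = 10)
C = 7
D(R, l) = 7
s(S) = 3*S (s(S) = (8 - 5)*S = 3*S)
25782/s(D(q(2), 3)) = 25782/((3*7)) = 25782/21 = 25782*(1/21) = 8594/7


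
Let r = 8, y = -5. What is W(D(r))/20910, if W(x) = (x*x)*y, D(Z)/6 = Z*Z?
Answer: -24576/697 ≈ -35.260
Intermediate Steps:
D(Z) = 6*Z² (D(Z) = 6*(Z*Z) = 6*Z²)
W(x) = -5*x² (W(x) = (x*x)*(-5) = x²*(-5) = -5*x²)
W(D(r))/20910 = -5*(6*8²)²/20910 = -5*(6*64)²*(1/20910) = -5*384²*(1/20910) = -5*147456*(1/20910) = -737280*1/20910 = -24576/697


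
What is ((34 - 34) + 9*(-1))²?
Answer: 81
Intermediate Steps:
((34 - 34) + 9*(-1))² = (0 - 9)² = (-9)² = 81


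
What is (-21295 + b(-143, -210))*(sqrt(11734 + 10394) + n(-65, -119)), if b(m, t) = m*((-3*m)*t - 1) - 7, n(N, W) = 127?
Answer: 1633437297 + 51446844*sqrt(1383) ≈ 3.5467e+9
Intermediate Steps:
b(m, t) = -7 + m*(-1 - 3*m*t) (b(m, t) = m*(-3*m*t - 1) - 7 = m*(-1 - 3*m*t) - 7 = -7 + m*(-1 - 3*m*t))
(-21295 + b(-143, -210))*(sqrt(11734 + 10394) + n(-65, -119)) = (-21295 + (-7 - 1*(-143) - 3*(-210)*(-143)**2))*(sqrt(11734 + 10394) + 127) = (-21295 + (-7 + 143 - 3*(-210)*20449))*(sqrt(22128) + 127) = (-21295 + (-7 + 143 + 12882870))*(4*sqrt(1383) + 127) = (-21295 + 12883006)*(127 + 4*sqrt(1383)) = 12861711*(127 + 4*sqrt(1383)) = 1633437297 + 51446844*sqrt(1383)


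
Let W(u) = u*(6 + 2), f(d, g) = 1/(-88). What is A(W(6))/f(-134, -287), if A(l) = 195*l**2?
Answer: -39536640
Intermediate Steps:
f(d, g) = -1/88
W(u) = 8*u (W(u) = u*8 = 8*u)
A(W(6))/f(-134, -287) = (195*(8*6)**2)/(-1/88) = (195*48**2)*(-88) = (195*2304)*(-88) = 449280*(-88) = -39536640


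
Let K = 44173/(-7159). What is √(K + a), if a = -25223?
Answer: I*√1293027295170/7159 ≈ 158.84*I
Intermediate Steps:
K = -44173/7159 (K = 44173*(-1/7159) = -44173/7159 ≈ -6.1703)
√(K + a) = √(-44173/7159 - 25223) = √(-180615630/7159) = I*√1293027295170/7159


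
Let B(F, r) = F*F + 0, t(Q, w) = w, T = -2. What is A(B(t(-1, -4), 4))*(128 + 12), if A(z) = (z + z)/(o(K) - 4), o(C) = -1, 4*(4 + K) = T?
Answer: -896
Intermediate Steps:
K = -9/2 (K = -4 + (¼)*(-2) = -4 - ½ = -9/2 ≈ -4.5000)
B(F, r) = F² (B(F, r) = F² + 0 = F²)
A(z) = -2*z/5 (A(z) = (z + z)/(-1 - 4) = (2*z)/(-5) = (2*z)*(-⅕) = -2*z/5)
A(B(t(-1, -4), 4))*(128 + 12) = (-⅖*(-4)²)*(128 + 12) = -⅖*16*140 = -32/5*140 = -896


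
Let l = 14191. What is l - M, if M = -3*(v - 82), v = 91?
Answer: 14218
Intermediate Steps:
M = -27 (M = -3*(91 - 82) = -3*9 = -27)
l - M = 14191 - 1*(-27) = 14191 + 27 = 14218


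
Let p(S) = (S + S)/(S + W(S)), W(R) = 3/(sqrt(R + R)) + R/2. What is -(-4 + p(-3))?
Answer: 80/29 + 4*I*sqrt(6)/29 ≈ 2.7586 + 0.33786*I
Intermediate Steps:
W(R) = R/2 + 3*sqrt(2)/(2*sqrt(R)) (W(R) = 3/(sqrt(2*R)) + R*(1/2) = 3/((sqrt(2)*sqrt(R))) + R/2 = 3*(sqrt(2)/(2*sqrt(R))) + R/2 = 3*sqrt(2)/(2*sqrt(R)) + R/2 = R/2 + 3*sqrt(2)/(2*sqrt(R)))
p(S) = 2*S/(3*S/2 + 3*sqrt(2)/(2*sqrt(S))) (p(S) = (S + S)/(S + (S/2 + 3*sqrt(2)/(2*sqrt(S)))) = (2*S)/(3*S/2 + 3*sqrt(2)/(2*sqrt(S))) = 2*S/(3*S/2 + 3*sqrt(2)/(2*sqrt(S))))
-(-4 + p(-3)) = -(-4 + 4*(-3)**(3/2)/(3*(sqrt(2) + (-3)**(3/2)))) = -(-4 + 4*(-3*I*sqrt(3))/(3*(sqrt(2) - 3*I*sqrt(3)))) = -(-4 - 4*I*sqrt(3)/(sqrt(2) - 3*I*sqrt(3))) = 4 + 4*I*sqrt(3)/(sqrt(2) - 3*I*sqrt(3))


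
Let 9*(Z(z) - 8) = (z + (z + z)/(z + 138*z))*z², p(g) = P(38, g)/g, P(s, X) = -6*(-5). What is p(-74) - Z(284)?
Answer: -117813479077/46287 ≈ -2.5453e+6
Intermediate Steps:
P(s, X) = 30
p(g) = 30/g
Z(z) = 8 + z²*(2/139 + z)/9 (Z(z) = 8 + ((z + (z + z)/(z + 138*z))*z²)/9 = 8 + ((z + (2*z)/((139*z)))*z²)/9 = 8 + ((z + (2*z)*(1/(139*z)))*z²)/9 = 8 + ((z + 2/139)*z²)/9 = 8 + ((2/139 + z)*z²)/9 = 8 + (z²*(2/139 + z))/9 = 8 + z²*(2/139 + z)/9)
p(-74) - Z(284) = 30/(-74) - (8 + (⅑)*284³ + (2/1251)*284²) = 30*(-1/74) - (8 + (⅑)*22906304 + (2/1251)*80656) = -15/37 - (8 + 22906304/9 + 161312/1251) = -15/37 - 1*3184147576/1251 = -15/37 - 3184147576/1251 = -117813479077/46287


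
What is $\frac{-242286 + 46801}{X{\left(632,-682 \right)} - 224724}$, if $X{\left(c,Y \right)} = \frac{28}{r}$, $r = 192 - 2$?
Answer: $\frac{18571075}{21348766} \approx 0.86989$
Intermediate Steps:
$r = 190$ ($r = 192 - 2 = 190$)
$X{\left(c,Y \right)} = \frac{14}{95}$ ($X{\left(c,Y \right)} = \frac{28}{190} = 28 \cdot \frac{1}{190} = \frac{14}{95}$)
$\frac{-242286 + 46801}{X{\left(632,-682 \right)} - 224724} = \frac{-242286 + 46801}{\frac{14}{95} - 224724} = - \frac{195485}{- \frac{21348766}{95}} = \left(-195485\right) \left(- \frac{95}{21348766}\right) = \frac{18571075}{21348766}$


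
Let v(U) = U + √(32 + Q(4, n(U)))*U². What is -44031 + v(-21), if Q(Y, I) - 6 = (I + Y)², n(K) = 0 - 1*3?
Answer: -44052 + 441*√39 ≈ -41298.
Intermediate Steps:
n(K) = -3 (n(K) = 0 - 3 = -3)
Q(Y, I) = 6 + (I + Y)²
v(U) = U + √39*U² (v(U) = U + √(32 + (6 + (-3 + 4)²))*U² = U + √(32 + (6 + 1²))*U² = U + √(32 + (6 + 1))*U² = U + √(32 + 7)*U² = U + √39*U²)
-44031 + v(-21) = -44031 - 21*(1 - 21*√39) = -44031 + (-21 + 441*√39) = -44052 + 441*√39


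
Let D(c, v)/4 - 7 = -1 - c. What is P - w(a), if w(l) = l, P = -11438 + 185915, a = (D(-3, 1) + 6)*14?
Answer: 173889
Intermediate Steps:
D(c, v) = 24 - 4*c (D(c, v) = 28 + 4*(-1 - c) = 28 + (-4 - 4*c) = 24 - 4*c)
a = 588 (a = ((24 - 4*(-3)) + 6)*14 = ((24 + 12) + 6)*14 = (36 + 6)*14 = 42*14 = 588)
P = 174477
P - w(a) = 174477 - 1*588 = 174477 - 588 = 173889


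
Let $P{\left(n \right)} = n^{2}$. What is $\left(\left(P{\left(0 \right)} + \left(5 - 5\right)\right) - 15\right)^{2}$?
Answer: $225$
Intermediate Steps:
$\left(\left(P{\left(0 \right)} + \left(5 - 5\right)\right) - 15\right)^{2} = \left(\left(0^{2} + \left(5 - 5\right)\right) - 15\right)^{2} = \left(\left(0 + \left(5 - 5\right)\right) - 15\right)^{2} = \left(\left(0 + 0\right) - 15\right)^{2} = \left(0 - 15\right)^{2} = \left(-15\right)^{2} = 225$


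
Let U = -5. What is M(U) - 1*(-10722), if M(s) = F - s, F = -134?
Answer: 10593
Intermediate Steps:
M(s) = -134 - s
M(U) - 1*(-10722) = (-134 - 1*(-5)) - 1*(-10722) = (-134 + 5) + 10722 = -129 + 10722 = 10593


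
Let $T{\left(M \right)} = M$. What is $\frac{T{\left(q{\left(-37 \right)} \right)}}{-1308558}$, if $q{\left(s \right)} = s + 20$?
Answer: $\frac{1}{76974} \approx 1.2991 \cdot 10^{-5}$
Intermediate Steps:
$q{\left(s \right)} = 20 + s$
$\frac{T{\left(q{\left(-37 \right)} \right)}}{-1308558} = \frac{20 - 37}{-1308558} = \left(-17\right) \left(- \frac{1}{1308558}\right) = \frac{1}{76974}$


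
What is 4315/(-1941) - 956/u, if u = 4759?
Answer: -22390681/9237219 ≈ -2.4240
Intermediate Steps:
4315/(-1941) - 956/u = 4315/(-1941) - 956/4759 = 4315*(-1/1941) - 956*1/4759 = -4315/1941 - 956/4759 = -22390681/9237219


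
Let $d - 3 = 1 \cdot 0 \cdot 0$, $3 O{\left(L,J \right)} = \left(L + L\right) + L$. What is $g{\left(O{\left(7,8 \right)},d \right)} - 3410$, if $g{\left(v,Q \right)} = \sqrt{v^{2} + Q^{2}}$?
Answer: $-3410 + \sqrt{58} \approx -3402.4$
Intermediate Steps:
$O{\left(L,J \right)} = L$ ($O{\left(L,J \right)} = \frac{\left(L + L\right) + L}{3} = \frac{2 L + L}{3} = \frac{3 L}{3} = L$)
$d = 3$ ($d = 3 + 1 \cdot 0 \cdot 0 = 3 + 0 \cdot 0 = 3 + 0 = 3$)
$g{\left(v,Q \right)} = \sqrt{Q^{2} + v^{2}}$
$g{\left(O{\left(7,8 \right)},d \right)} - 3410 = \sqrt{3^{2} + 7^{2}} - 3410 = \sqrt{9 + 49} - 3410 = \sqrt{58} - 3410 = -3410 + \sqrt{58}$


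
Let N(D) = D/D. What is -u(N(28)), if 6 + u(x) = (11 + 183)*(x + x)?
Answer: -382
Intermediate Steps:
N(D) = 1
u(x) = -6 + 388*x (u(x) = -6 + (11 + 183)*(x + x) = -6 + 194*(2*x) = -6 + 388*x)
-u(N(28)) = -(-6 + 388*1) = -(-6 + 388) = -1*382 = -382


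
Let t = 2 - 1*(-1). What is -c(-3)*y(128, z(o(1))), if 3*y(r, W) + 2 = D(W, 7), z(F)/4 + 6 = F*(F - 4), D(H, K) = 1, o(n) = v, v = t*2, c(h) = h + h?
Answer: -2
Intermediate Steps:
t = 3 (t = 2 + 1 = 3)
c(h) = 2*h
v = 6 (v = 3*2 = 6)
o(n) = 6
z(F) = -24 + 4*F*(-4 + F) (z(F) = -24 + 4*(F*(F - 4)) = -24 + 4*(F*(-4 + F)) = -24 + 4*F*(-4 + F))
y(r, W) = -1/3 (y(r, W) = -2/3 + (1/3)*1 = -2/3 + 1/3 = -1/3)
-c(-3)*y(128, z(o(1))) = -2*(-3)*(-1)/3 = -(-6)*(-1)/3 = -1*2 = -2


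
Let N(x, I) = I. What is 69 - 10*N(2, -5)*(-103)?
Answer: -5081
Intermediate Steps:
69 - 10*N(2, -5)*(-103) = 69 - 10*(-5)*(-103) = 69 + 50*(-103) = 69 - 5150 = -5081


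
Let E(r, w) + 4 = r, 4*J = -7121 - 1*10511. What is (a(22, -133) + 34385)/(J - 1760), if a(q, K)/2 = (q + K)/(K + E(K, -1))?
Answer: -773681/138780 ≈ -5.5749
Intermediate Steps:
J = -4408 (J = (-7121 - 1*10511)/4 = (-7121 - 10511)/4 = (1/4)*(-17632) = -4408)
E(r, w) = -4 + r
a(q, K) = 2*(K + q)/(-4 + 2*K) (a(q, K) = 2*((q + K)/(K + (-4 + K))) = 2*((K + q)/(-4 + 2*K)) = 2*(K + q)/(-4 + 2*K))
(a(22, -133) + 34385)/(J - 1760) = ((-133 + 22)/(-2 - 133) + 34385)/(-4408 - 1760) = (-111/(-135) + 34385)/(-6168) = (-1/135*(-111) + 34385)*(-1/6168) = (37/45 + 34385)*(-1/6168) = (1547362/45)*(-1/6168) = -773681/138780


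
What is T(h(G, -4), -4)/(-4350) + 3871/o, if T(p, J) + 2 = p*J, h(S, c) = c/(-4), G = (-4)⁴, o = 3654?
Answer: 13843/13050 ≈ 1.0608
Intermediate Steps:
G = 256
h(S, c) = -c/4 (h(S, c) = c*(-¼) = -c/4)
T(p, J) = -2 + J*p (T(p, J) = -2 + p*J = -2 + J*p)
T(h(G, -4), -4)/(-4350) + 3871/o = (-2 - (-1)*(-4))/(-4350) + 3871/3654 = (-2 - 4*1)*(-1/4350) + 3871*(1/3654) = (-2 - 4)*(-1/4350) + 553/522 = -6*(-1/4350) + 553/522 = 1/725 + 553/522 = 13843/13050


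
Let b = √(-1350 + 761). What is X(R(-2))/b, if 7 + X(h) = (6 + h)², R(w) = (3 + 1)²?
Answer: -477*I*√589/589 ≈ -19.654*I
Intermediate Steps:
R(w) = 16 (R(w) = 4² = 16)
X(h) = -7 + (6 + h)²
b = I*√589 (b = √(-589) = I*√589 ≈ 24.269*I)
X(R(-2))/b = (-7 + (6 + 16)²)/((I*√589)) = (-7 + 22²)*(-I*√589/589) = (-7 + 484)*(-I*√589/589) = 477*(-I*√589/589) = -477*I*√589/589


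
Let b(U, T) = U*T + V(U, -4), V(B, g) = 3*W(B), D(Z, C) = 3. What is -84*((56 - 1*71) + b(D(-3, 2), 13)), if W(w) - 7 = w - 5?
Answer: -3276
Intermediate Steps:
W(w) = 2 + w (W(w) = 7 + (w - 5) = 7 + (-5 + w) = 2 + w)
V(B, g) = 6 + 3*B (V(B, g) = 3*(2 + B) = 6 + 3*B)
b(U, T) = 6 + 3*U + T*U (b(U, T) = U*T + (6 + 3*U) = T*U + (6 + 3*U) = 6 + 3*U + T*U)
-84*((56 - 1*71) + b(D(-3, 2), 13)) = -84*((56 - 1*71) + (6 + 3*3 + 13*3)) = -84*((56 - 71) + (6 + 9 + 39)) = -84*(-15 + 54) = -84*39 = -3276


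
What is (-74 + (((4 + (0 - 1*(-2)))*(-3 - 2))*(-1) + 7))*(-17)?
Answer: 629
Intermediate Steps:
(-74 + (((4 + (0 - 1*(-2)))*(-3 - 2))*(-1) + 7))*(-17) = (-74 + (((4 + (0 + 2))*(-5))*(-1) + 7))*(-17) = (-74 + (((4 + 2)*(-5))*(-1) + 7))*(-17) = (-74 + ((6*(-5))*(-1) + 7))*(-17) = (-74 + (-30*(-1) + 7))*(-17) = (-74 + (30 + 7))*(-17) = (-74 + 37)*(-17) = -37*(-17) = 629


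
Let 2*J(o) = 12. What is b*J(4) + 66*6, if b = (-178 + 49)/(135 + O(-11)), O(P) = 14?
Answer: 58230/149 ≈ 390.81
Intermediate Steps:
J(o) = 6 (J(o) = (1/2)*12 = 6)
b = -129/149 (b = (-178 + 49)/(135 + 14) = -129/149 ≈ -0.86577)
b*J(4) + 66*6 = -129/149*6 + 66*6 = -774/149 + 396 = 58230/149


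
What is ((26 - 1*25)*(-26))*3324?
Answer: -86424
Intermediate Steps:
((26 - 1*25)*(-26))*3324 = ((26 - 25)*(-26))*3324 = (1*(-26))*3324 = -26*3324 = -86424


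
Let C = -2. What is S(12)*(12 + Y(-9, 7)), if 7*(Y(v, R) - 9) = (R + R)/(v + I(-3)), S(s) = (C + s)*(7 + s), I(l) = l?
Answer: 11875/3 ≈ 3958.3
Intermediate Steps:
S(s) = (-2 + s)*(7 + s)
Y(v, R) = 9 + 2*R/(7*(-3 + v)) (Y(v, R) = 9 + ((R + R)/(v - 3))/7 = 9 + ((2*R)/(-3 + v))/7 = 9 + (2*R/(-3 + v))/7 = 9 + 2*R/(7*(-3 + v)))
S(12)*(12 + Y(-9, 7)) = (-14 + 12² + 5*12)*(12 + (-189 + 2*7 + 63*(-9))/(7*(-3 - 9))) = (-14 + 144 + 60)*(12 + (⅐)*(-189 + 14 - 567)/(-12)) = 190*(12 + (⅐)*(-1/12)*(-742)) = 190*(12 + 53/6) = 190*(125/6) = 11875/3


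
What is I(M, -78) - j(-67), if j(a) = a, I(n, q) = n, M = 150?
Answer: 217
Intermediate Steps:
I(M, -78) - j(-67) = 150 - 1*(-67) = 150 + 67 = 217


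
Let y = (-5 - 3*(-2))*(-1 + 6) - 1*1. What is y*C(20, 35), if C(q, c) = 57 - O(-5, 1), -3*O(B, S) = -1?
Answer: 680/3 ≈ 226.67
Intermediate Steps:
O(B, S) = 1/3 (O(B, S) = -1/3*(-1) = 1/3)
y = 4 (y = (-5 + 6)*5 - 1 = 1*5 - 1 = 5 - 1 = 4)
C(q, c) = 170/3 (C(q, c) = 57 - 1*1/3 = 57 - 1/3 = 170/3)
y*C(20, 35) = 4*(170/3) = 680/3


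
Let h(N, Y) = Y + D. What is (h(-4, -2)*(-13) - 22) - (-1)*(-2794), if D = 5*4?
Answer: -3050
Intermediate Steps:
D = 20
h(N, Y) = 20 + Y (h(N, Y) = Y + 20 = 20 + Y)
(h(-4, -2)*(-13) - 22) - (-1)*(-2794) = ((20 - 2)*(-13) - 22) - (-1)*(-2794) = (18*(-13) - 22) - 1*2794 = (-234 - 22) - 2794 = -256 - 2794 = -3050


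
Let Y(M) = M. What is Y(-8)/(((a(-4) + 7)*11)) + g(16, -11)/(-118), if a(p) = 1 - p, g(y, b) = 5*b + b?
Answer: 971/1947 ≈ 0.49872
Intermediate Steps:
g(y, b) = 6*b
Y(-8)/(((a(-4) + 7)*11)) + g(16, -11)/(-118) = -8*1/(11*((1 - 1*(-4)) + 7)) + (6*(-11))/(-118) = -8*1/(11*((1 + 4) + 7)) - 66*(-1/118) = -8*1/(11*(5 + 7)) + 33/59 = -8/(12*11) + 33/59 = -8/132 + 33/59 = -8*1/132 + 33/59 = -2/33 + 33/59 = 971/1947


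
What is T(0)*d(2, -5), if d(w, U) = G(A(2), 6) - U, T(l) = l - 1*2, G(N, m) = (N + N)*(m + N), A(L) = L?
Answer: -74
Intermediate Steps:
G(N, m) = 2*N*(N + m) (G(N, m) = (2*N)*(N + m) = 2*N*(N + m))
T(l) = -2 + l (T(l) = l - 2 = -2 + l)
d(w, U) = 32 - U (d(w, U) = 2*2*(2 + 6) - U = 2*2*8 - U = 32 - U)
T(0)*d(2, -5) = (-2 + 0)*(32 - 1*(-5)) = -2*(32 + 5) = -2*37 = -74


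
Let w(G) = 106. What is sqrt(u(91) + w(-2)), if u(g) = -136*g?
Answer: I*sqrt(12270) ≈ 110.77*I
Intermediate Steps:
sqrt(u(91) + w(-2)) = sqrt(-136*91 + 106) = sqrt(-12376 + 106) = sqrt(-12270) = I*sqrt(12270)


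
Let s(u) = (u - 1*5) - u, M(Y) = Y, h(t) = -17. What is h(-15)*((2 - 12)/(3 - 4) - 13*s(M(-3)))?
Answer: -1275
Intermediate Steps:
s(u) = -5 (s(u) = (u - 5) - u = (-5 + u) - u = -5)
h(-15)*((2 - 12)/(3 - 4) - 13*s(M(-3))) = -17*((2 - 12)/(3 - 4) - 13*(-5)) = -17*(-10/(-1) + 65) = -17*(-10*(-1) + 65) = -17*(10 + 65) = -17*75 = -1275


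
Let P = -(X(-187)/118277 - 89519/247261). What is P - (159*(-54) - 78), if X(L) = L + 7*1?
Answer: 253391819014951/29245289297 ≈ 8664.4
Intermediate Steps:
X(L) = 7 + L (X(L) = L + 7 = 7 + L)
P = 10632545743/29245289297 (P = -((7 - 187)/118277 - 89519/247261) = -(-180*1/118277 - 89519*1/247261) = -(-180/118277 - 89519/247261) = -1*(-10632545743/29245289297) = 10632545743/29245289297 ≈ 0.36356)
P - (159*(-54) - 78) = 10632545743/29245289297 - (159*(-54) - 78) = 10632545743/29245289297 - (-8586 - 78) = 10632545743/29245289297 - 1*(-8664) = 10632545743/29245289297 + 8664 = 253391819014951/29245289297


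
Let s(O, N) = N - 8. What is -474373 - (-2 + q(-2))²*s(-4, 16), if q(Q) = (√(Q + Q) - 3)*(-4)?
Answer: -474661 + 1280*I ≈ -4.7466e+5 + 1280.0*I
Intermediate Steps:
s(O, N) = -8 + N
q(Q) = 12 - 4*√2*√Q (q(Q) = (√(2*Q) - 3)*(-4) = (√2*√Q - 3)*(-4) = (-3 + √2*√Q)*(-4) = 12 - 4*√2*√Q)
-474373 - (-2 + q(-2))²*s(-4, 16) = -474373 - (-2 + (12 - 4*√2*√(-2)))²*(-8 + 16) = -474373 - (-2 + (12 - 4*√2*I*√2))²*8 = -474373 - (-2 + (12 - 8*I))²*8 = -474373 - (10 - 8*I)²*8 = -474373 - 8*(10 - 8*I)²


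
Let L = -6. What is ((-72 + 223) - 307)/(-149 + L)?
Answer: 156/155 ≈ 1.0065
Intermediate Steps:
((-72 + 223) - 307)/(-149 + L) = ((-72 + 223) - 307)/(-149 - 6) = (151 - 307)/(-155) = -156*(-1/155) = 156/155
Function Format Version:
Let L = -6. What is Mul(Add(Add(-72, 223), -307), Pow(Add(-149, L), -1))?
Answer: Rational(156, 155) ≈ 1.0065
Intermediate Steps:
Mul(Add(Add(-72, 223), -307), Pow(Add(-149, L), -1)) = Mul(Add(Add(-72, 223), -307), Pow(Add(-149, -6), -1)) = Mul(Add(151, -307), Pow(-155, -1)) = Mul(-156, Rational(-1, 155)) = Rational(156, 155)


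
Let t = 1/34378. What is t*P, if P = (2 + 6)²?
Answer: 32/17189 ≈ 0.0018617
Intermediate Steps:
P = 64 (P = 8² = 64)
t = 1/34378 ≈ 2.9088e-5
t*P = (1/34378)*64 = 32/17189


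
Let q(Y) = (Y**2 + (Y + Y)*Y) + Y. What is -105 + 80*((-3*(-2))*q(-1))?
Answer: 855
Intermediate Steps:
q(Y) = Y + 3*Y**2 (q(Y) = (Y**2 + (2*Y)*Y) + Y = (Y**2 + 2*Y**2) + Y = 3*Y**2 + Y = Y + 3*Y**2)
-105 + 80*((-3*(-2))*q(-1)) = -105 + 80*((-3*(-2))*(-(1 + 3*(-1)))) = -105 + 80*(6*(-(1 - 3))) = -105 + 80*(6*(-1*(-2))) = -105 + 80*(6*2) = -105 + 80*12 = -105 + 960 = 855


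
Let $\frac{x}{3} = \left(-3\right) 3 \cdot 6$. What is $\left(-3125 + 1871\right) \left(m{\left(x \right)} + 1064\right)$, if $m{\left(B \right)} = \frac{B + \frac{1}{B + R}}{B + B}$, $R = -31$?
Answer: $- \frac{13912150835}{10422} \approx -1.3349 \cdot 10^{6}$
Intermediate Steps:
$x = -162$ ($x = 3 \left(-3\right) 3 \cdot 6 = 3 \left(\left(-9\right) 6\right) = 3 \left(-54\right) = -162$)
$m{\left(B \right)} = \frac{B + \frac{1}{-31 + B}}{2 B}$ ($m{\left(B \right)} = \frac{B + \frac{1}{B - 31}}{B + B} = \frac{B + \frac{1}{-31 + B}}{2 B}$)
$\left(-3125 + 1871\right) \left(m{\left(x \right)} + 1064\right) = \left(-3125 + 1871\right) \left(\frac{1 + \left(-162\right)^{2} - -5022}{2 \left(-162\right) \left(-31 - 162\right)} + 1064\right) = - 1254 \left(\frac{1}{2} \left(- \frac{1}{162}\right) \frac{1}{-193} \left(1 + 26244 + 5022\right) + 1064\right) = - 1254 \left(\frac{1}{2} \left(- \frac{1}{162}\right) \left(- \frac{1}{193}\right) 31267 + 1064\right) = - 1254 \left(\frac{31267}{62532} + 1064\right) = \left(-1254\right) \frac{66565315}{62532} = - \frac{13912150835}{10422}$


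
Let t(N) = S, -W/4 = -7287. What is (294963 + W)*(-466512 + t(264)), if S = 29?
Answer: -151192271613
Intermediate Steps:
W = 29148 (W = -4*(-7287) = 29148)
t(N) = 29
(294963 + W)*(-466512 + t(264)) = (294963 + 29148)*(-466512 + 29) = 324111*(-466483) = -151192271613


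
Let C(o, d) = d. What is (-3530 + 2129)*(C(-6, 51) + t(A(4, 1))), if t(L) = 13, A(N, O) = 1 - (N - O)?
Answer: -89664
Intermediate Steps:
A(N, O) = 1 + O - N (A(N, O) = 1 + (O - N) = 1 + O - N)
(-3530 + 2129)*(C(-6, 51) + t(A(4, 1))) = (-3530 + 2129)*(51 + 13) = -1401*64 = -89664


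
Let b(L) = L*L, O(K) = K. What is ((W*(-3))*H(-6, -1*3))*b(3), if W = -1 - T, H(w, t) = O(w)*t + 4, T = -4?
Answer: -1782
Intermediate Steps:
H(w, t) = 4 + t*w (H(w, t) = w*t + 4 = t*w + 4 = 4 + t*w)
W = 3 (W = -1 - 1*(-4) = -1 + 4 = 3)
b(L) = L²
((W*(-3))*H(-6, -1*3))*b(3) = ((3*(-3))*(4 - 1*3*(-6)))*3² = -9*(4 - 3*(-6))*9 = -9*(4 + 18)*9 = -9*22*9 = -198*9 = -1782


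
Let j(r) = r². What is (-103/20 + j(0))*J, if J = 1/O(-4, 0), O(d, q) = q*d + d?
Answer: 103/80 ≈ 1.2875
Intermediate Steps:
O(d, q) = d + d*q (O(d, q) = d*q + d = d + d*q)
J = -¼ (J = 1/(-4*(1 + 0)) = 1/(-4*1) = 1/(-4) = -¼ ≈ -0.25000)
(-103/20 + j(0))*J = (-103/20 + 0²)*(-¼) = (-103*1/20 + 0)*(-¼) = (-103/20 + 0)*(-¼) = -103/20*(-¼) = 103/80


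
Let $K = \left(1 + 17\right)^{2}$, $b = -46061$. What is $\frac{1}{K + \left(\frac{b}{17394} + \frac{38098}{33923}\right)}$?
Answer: $\frac{590056662}{190278507797} \approx 0.003101$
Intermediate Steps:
$K = 324$ ($K = 18^{2} = 324$)
$\frac{1}{K + \left(\frac{b}{17394} + \frac{38098}{33923}\right)} = \frac{1}{324 + \left(- \frac{46061}{17394} + \frac{38098}{33923}\right)} = \frac{1}{324 - \frac{899850691}{590056662}} = \frac{1}{\frac{190278507797}{590056662}} = \frac{590056662}{190278507797}$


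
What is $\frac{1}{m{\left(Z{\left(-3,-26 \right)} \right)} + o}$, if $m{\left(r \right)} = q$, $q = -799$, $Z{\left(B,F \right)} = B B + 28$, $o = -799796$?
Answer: $- \frac{1}{800595} \approx -1.2491 \cdot 10^{-6}$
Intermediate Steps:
$Z{\left(B,F \right)} = 28 + B^{2}$ ($Z{\left(B,F \right)} = B^{2} + 28 = 28 + B^{2}$)
$m{\left(r \right)} = -799$
$\frac{1}{m{\left(Z{\left(-3,-26 \right)} \right)} + o} = \frac{1}{-799 - 799796} = \frac{1}{-800595} = - \frac{1}{800595}$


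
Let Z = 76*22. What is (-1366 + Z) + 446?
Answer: 752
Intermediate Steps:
Z = 1672
(-1366 + Z) + 446 = (-1366 + 1672) + 446 = 306 + 446 = 752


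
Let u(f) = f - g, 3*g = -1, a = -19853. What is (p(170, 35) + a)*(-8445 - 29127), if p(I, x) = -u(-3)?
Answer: 745816724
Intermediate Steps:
g = -1/3 (g = (1/3)*(-1) = -1/3 ≈ -0.33333)
u(f) = 1/3 + f (u(f) = f - 1*(-1/3) = f + 1/3 = 1/3 + f)
p(I, x) = 8/3 (p(I, x) = -(1/3 - 3) = -1*(-8/3) = 8/3)
(p(170, 35) + a)*(-8445 - 29127) = (8/3 - 19853)*(-8445 - 29127) = -59551/3*(-37572) = 745816724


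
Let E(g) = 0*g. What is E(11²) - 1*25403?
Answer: -25403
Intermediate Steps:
E(g) = 0
E(11²) - 1*25403 = 0 - 1*25403 = 0 - 25403 = -25403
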